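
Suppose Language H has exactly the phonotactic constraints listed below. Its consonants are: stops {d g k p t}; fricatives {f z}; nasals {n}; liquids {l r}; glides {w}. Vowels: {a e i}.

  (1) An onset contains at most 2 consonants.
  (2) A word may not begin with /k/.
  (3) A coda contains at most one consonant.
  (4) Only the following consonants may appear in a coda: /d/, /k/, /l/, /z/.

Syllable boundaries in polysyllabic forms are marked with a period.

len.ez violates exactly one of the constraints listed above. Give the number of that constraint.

len.ez: syllable 1 coda contains /n/, which is not a licensed coda consonant.
This is a violation of constraint 4: "Only the following consonants may appear in a coda: /d/, /k/, /l/, /z/."
The remaining constraints (1, 2, 3) are satisfied.

4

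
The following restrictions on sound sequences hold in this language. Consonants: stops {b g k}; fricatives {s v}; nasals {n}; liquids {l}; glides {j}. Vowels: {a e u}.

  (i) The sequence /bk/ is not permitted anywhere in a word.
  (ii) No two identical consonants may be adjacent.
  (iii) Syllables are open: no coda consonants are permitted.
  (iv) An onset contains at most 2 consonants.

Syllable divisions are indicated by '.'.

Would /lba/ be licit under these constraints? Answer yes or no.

/lba/ — σ1 onset /lb/ (2C), coda /∅/ ok → licit

yes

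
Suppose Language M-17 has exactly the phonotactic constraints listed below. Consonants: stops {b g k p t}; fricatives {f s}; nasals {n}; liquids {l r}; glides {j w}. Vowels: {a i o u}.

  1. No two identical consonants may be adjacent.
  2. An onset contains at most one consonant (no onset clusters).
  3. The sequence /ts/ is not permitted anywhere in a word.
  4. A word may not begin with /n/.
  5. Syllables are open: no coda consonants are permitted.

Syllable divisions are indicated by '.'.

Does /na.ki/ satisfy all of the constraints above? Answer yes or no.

/na.ki/ — violates constraint 4: word begins with /n/ → illicit

no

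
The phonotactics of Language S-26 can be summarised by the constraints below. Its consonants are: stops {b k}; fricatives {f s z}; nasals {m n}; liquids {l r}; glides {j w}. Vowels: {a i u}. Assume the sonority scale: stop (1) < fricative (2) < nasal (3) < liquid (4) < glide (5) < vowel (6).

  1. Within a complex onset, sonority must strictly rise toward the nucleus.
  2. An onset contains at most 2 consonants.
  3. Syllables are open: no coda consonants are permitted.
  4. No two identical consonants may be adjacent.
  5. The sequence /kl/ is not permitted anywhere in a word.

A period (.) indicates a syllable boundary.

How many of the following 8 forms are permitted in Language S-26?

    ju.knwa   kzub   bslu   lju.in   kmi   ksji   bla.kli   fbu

1

ju.knwa — violates constraint 2: syllable 2 onset /knw/ has 3 consonants (> 2) → not permitted
kzub — violates constraint 3: syllable 1 coda /b/ has 1 consonant (> 0) → not permitted
bslu — violates constraint 2: syllable 1 onset /bsl/ has 3 consonants (> 2) → not permitted
lju.in — violates constraint 3: syllable 2 coda /n/ has 1 consonant (> 0) → not permitted
kmi — σ1 onset /km/ (1→3 rises), coda /∅/ ok → permitted
ksji — violates constraint 2: syllable 1 onset /ksj/ has 3 consonants (> 2) → not permitted
bla.kli — violates constraint 5: contains banned sequence /kl/ → not permitted
fbu — violates constraint 1: syllable 1 onset /fb/: /f/ (fricative, 2) → /b/ (stop, 1) does not rise → not permitted
Permitted: kmi → 1.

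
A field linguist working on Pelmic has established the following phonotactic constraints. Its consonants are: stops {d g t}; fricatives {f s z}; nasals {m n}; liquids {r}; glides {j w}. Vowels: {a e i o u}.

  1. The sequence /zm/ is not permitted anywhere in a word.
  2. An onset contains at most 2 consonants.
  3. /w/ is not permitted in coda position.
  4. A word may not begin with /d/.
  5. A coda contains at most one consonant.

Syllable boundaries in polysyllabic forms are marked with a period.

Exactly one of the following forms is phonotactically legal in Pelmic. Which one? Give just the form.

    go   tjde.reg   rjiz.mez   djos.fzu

go

go — σ1 onset /g/, coda /∅/ ok → phonotactically legal
tjde.reg — violates constraint 2: syllable 1 onset /tjd/ has 3 consonants (> 2) → phonotactically illegal
rjiz.mez — violates constraint 1: contains banned sequence /zm/ → phonotactically illegal
djos.fzu — violates constraint 4: word begins with /d/ → phonotactically illegal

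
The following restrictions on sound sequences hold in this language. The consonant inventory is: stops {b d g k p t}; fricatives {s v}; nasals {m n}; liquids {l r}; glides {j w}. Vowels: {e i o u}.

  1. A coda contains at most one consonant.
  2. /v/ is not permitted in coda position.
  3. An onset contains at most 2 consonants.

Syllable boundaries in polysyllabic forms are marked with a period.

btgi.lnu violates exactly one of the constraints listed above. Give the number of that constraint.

3

btgi.lnu: syllable 1 onset /btg/ has 3 consonants (> 2).
This is a violation of constraint 3: "An onset contains at most 2 consonants."
The remaining constraints (1, 2) are satisfied.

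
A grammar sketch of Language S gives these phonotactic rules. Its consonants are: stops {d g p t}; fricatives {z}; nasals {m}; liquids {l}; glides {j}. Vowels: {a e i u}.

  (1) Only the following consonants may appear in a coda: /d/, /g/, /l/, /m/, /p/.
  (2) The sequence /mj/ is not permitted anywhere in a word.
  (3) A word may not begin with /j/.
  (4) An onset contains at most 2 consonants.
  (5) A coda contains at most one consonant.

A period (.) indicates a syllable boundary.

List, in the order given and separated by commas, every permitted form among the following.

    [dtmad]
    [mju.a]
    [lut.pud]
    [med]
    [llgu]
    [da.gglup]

[dtmad] — violates constraint 4: syllable 1 onset /dtm/ has 3 consonants (> 2) → not permitted
[mju.a] — violates constraint 2: contains banned sequence /mj/ → not permitted
[lut.pud] — violates constraint 1: syllable 1 coda contains /t/, which is not a licensed coda consonant → not permitted
[med] — σ1 onset /m/, coda /d/ ok → permitted
[llgu] — violates constraint 4: syllable 1 onset /llg/ has 3 consonants (> 2) → not permitted
[da.gglup] — violates constraint 4: syllable 2 onset /ggl/ has 3 consonants (> 2) → not permitted

[med]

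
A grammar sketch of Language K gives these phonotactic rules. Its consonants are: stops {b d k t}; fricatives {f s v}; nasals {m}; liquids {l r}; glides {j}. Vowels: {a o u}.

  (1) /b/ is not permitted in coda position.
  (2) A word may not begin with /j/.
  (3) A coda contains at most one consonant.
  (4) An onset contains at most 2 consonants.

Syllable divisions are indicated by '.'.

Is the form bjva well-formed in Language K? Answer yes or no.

no

bjva — violates constraint 4: syllable 1 onset /bjv/ has 3 consonants (> 2) → ill-formed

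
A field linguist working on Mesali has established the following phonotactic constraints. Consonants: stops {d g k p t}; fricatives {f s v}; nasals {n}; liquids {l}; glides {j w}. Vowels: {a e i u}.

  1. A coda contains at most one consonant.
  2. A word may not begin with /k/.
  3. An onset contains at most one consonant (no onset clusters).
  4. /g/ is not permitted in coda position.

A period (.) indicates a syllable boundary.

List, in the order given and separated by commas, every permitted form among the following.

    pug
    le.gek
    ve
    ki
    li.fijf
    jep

pug — violates constraint 4: syllable 1 coda contains /g/ → not permitted
le.gek — σ1 onset /l/, coda /∅/ ok; σ2 onset /g/, coda /k/ ok → permitted
ve — σ1 onset /v/, coda /∅/ ok → permitted
ki — violates constraint 2: word begins with /k/ → not permitted
li.fijf — violates constraint 1: syllable 2 coda /jf/ has 2 consonants (> 1) → not permitted
jep — σ1 onset /j/, coda /p/ ok → permitted

le.gek, ve, jep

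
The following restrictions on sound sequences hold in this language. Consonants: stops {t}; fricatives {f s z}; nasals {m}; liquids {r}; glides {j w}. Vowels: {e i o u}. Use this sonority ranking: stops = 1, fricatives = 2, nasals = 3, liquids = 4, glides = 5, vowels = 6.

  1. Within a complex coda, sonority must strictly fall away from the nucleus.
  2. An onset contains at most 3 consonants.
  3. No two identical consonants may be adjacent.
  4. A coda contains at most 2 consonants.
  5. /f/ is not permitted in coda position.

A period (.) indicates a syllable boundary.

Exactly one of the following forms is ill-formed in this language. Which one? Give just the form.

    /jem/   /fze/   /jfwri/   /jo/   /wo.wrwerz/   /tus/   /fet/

/jfwri/

/jem/ — σ1 onset /j/, coda /m/ ok → well-formed
/fze/ — σ1 onset /fz/ (2C), coda /∅/ ok → well-formed
/jfwri/ — violates constraint 2: syllable 1 onset /jfwr/ has 4 consonants (> 3) → ill-formed
/jo/ — σ1 onset /j/, coda /∅/ ok → well-formed
/wo.wrwerz/ — σ1 onset /w/, coda /∅/ ok; σ2 onset /wrw/ (3C), coda /rz/ (4→2 falls) ok → well-formed
/tus/ — σ1 onset /t/, coda /s/ ok → well-formed
/fet/ — σ1 onset /f/, coda /t/ ok → well-formed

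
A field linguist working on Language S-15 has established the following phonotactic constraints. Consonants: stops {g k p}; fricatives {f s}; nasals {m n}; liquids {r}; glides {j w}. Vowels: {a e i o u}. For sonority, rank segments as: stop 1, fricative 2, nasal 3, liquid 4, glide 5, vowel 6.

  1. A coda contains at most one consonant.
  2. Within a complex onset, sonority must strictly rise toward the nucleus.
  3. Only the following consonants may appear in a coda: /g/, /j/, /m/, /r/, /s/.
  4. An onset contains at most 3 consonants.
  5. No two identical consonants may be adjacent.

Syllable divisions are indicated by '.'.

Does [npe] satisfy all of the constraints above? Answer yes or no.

no

[npe] — violates constraint 2: syllable 1 onset /np/: /n/ (nasal, 3) → /p/ (stop, 1) does not rise → ill-formed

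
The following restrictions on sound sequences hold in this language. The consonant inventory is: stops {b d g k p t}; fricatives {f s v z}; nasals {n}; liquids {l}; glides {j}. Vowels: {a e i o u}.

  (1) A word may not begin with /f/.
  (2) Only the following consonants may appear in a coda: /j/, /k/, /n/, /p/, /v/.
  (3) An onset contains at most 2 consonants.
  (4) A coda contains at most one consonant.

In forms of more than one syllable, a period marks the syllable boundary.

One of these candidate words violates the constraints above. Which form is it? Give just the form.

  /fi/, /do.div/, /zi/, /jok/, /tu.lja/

/fi/ — violates constraint 1: word begins with /f/ → ill-formed
/do.div/ — σ1 onset /d/, coda /∅/ ok; σ2 onset /d/, coda /v/ ok → well-formed
/zi/ — σ1 onset /z/, coda /∅/ ok → well-formed
/jok/ — σ1 onset /j/, coda /k/ ok → well-formed
/tu.lja/ — σ1 onset /t/, coda /∅/ ok; σ2 onset /lj/ (2C), coda /∅/ ok → well-formed

/fi/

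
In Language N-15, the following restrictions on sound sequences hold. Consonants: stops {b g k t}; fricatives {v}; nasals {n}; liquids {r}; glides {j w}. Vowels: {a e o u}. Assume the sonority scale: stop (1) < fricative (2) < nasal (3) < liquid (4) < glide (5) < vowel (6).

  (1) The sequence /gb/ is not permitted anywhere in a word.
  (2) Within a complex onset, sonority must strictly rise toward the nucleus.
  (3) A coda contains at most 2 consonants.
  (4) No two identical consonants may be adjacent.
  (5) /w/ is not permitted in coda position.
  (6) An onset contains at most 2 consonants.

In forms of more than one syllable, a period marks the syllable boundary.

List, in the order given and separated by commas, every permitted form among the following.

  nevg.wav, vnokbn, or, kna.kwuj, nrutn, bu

nevg.wav — σ1 onset /n/, coda /vg/ (2C) ok; σ2 onset /w/, coda /v/ ok → permitted
vnokbn — violates constraint 3: syllable 1 coda /kbn/ has 3 consonants (> 2) → not permitted
or — σ1 onset /∅/, coda /r/ ok → permitted
kna.kwuj — σ1 onset /kn/ (1→3 rises), coda /∅/ ok; σ2 onset /kw/ (1→5 rises), coda /j/ ok → permitted
nrutn — σ1 onset /nr/ (3→4 rises), coda /tn/ (2C) ok → permitted
bu — σ1 onset /b/, coda /∅/ ok → permitted

nevg.wav, or, kna.kwuj, nrutn, bu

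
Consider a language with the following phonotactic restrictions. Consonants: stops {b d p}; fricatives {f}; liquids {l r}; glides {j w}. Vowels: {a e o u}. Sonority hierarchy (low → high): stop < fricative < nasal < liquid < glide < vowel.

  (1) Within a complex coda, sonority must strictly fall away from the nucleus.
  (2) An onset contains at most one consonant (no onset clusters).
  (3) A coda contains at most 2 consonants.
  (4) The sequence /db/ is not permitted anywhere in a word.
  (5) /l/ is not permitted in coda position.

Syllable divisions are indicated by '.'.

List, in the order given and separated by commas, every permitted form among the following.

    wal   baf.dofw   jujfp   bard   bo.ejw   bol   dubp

wal — violates constraint 5: syllable 1 coda contains /l/ → not permitted
baf.dofw — violates constraint 1: syllable 2 coda /fw/: /f/ (fricative, 2) → /w/ (glide, 5) does not fall → not permitted
jujfp — violates constraint 3: syllable 1 coda /jfp/ has 3 consonants (> 2) → not permitted
bard — σ1 onset /b/, coda /rd/ (4→1 falls) ok → permitted
bo.ejw — violates constraint 1: syllable 2 coda /jw/: /j/ (glide, 5) → /w/ (glide, 5) does not fall → not permitted
bol — violates constraint 5: syllable 1 coda contains /l/ → not permitted
dubp — violates constraint 1: syllable 1 coda /bp/: /b/ (stop, 1) → /p/ (stop, 1) does not fall → not permitted

bard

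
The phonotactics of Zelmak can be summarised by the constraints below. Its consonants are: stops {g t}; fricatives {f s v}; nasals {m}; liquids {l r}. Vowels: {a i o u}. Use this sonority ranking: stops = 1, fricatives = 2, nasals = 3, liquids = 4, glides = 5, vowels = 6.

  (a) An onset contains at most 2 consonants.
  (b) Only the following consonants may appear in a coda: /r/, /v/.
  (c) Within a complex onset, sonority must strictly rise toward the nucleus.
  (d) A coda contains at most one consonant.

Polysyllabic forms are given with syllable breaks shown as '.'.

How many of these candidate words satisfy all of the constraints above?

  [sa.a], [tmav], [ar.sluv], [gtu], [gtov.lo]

3

[sa.a] — σ1 onset /s/, coda /∅/ ok; σ2 onset /∅/, coda /∅/ ok → phonotactically legal
[tmav] — σ1 onset /tm/ (1→3 rises), coda /v/ ok → phonotactically legal
[ar.sluv] — σ1 onset /∅/, coda /r/ ok; σ2 onset /sl/ (2→4 rises), coda /v/ ok → phonotactically legal
[gtu] — violates constraint (c): syllable 1 onset /gt/: /g/ (stop, 1) → /t/ (stop, 1) does not rise → phonotactically illegal
[gtov.lo] — violates constraint (c): syllable 1 onset /gt/: /g/ (stop, 1) → /t/ (stop, 1) does not rise → phonotactically illegal
Phonotactically legal: [sa.a], [tmav], [ar.sluv] → 3.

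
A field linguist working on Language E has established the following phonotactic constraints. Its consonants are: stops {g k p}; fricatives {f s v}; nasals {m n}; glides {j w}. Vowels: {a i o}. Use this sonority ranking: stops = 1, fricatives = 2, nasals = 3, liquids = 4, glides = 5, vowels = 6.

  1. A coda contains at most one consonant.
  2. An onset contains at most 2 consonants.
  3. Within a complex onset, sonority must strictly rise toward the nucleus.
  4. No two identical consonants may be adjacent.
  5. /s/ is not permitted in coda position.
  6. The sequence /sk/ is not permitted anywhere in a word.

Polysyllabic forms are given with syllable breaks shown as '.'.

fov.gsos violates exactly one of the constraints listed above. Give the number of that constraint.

5

fov.gsos: syllable 2 coda contains /s/.
This is a violation of constraint 5: "/s/ is not permitted in coda position."
The remaining constraints (1, 2, 3, 4, 6) are satisfied.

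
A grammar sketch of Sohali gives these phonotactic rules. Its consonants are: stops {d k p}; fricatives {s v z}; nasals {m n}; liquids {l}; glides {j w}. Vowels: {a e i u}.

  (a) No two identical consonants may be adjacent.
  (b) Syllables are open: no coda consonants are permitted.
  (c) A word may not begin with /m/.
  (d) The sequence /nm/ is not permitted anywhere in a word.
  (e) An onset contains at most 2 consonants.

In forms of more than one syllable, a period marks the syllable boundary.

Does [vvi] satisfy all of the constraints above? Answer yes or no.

[vvi] — violates constraint (a): adjacent identical consonants /vv/ → not permitted

no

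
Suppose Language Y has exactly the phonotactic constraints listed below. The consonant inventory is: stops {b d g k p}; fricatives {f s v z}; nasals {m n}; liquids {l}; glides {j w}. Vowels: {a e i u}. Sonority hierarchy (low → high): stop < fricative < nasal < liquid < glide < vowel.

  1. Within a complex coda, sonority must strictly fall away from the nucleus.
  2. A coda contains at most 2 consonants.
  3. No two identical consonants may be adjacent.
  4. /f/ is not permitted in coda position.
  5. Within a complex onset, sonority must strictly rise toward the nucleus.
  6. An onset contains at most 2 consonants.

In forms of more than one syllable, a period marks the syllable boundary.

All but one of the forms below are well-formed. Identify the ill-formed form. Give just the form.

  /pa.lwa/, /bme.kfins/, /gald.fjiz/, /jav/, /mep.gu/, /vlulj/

/vlulj/

/pa.lwa/ — σ1 onset /p/, coda /∅/ ok; σ2 onset /lw/ (4→5 rises), coda /∅/ ok → well-formed
/bme.kfins/ — σ1 onset /bm/ (1→3 rises), coda /∅/ ok; σ2 onset /kf/ (1→2 rises), coda /ns/ (3→2 falls) ok → well-formed
/gald.fjiz/ — σ1 onset /g/, coda /ld/ (4→1 falls) ok; σ2 onset /fj/ (2→5 rises), coda /z/ ok → well-formed
/jav/ — σ1 onset /j/, coda /v/ ok → well-formed
/mep.gu/ — σ1 onset /m/, coda /p/ ok; σ2 onset /g/, coda /∅/ ok → well-formed
/vlulj/ — violates constraint 1: syllable 1 coda /lj/: /l/ (liquid, 4) → /j/ (glide, 5) does not fall → ill-formed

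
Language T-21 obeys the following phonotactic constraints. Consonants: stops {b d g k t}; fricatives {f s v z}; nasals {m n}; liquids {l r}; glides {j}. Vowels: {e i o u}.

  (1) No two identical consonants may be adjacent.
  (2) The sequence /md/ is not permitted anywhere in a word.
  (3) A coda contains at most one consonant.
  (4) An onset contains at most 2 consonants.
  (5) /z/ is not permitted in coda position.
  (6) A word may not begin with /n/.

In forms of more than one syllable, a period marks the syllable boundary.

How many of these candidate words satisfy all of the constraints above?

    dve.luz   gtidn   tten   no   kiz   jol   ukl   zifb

1

dve.luz — violates constraint 5: syllable 2 coda contains /z/ → ill-formed
gtidn — violates constraint 3: syllable 1 coda /dn/ has 2 consonants (> 1) → ill-formed
tten — violates constraint 1: adjacent identical consonants /tt/ → ill-formed
no — violates constraint 6: word begins with /n/ → ill-formed
kiz — violates constraint 5: syllable 1 coda contains /z/ → ill-formed
jol — σ1 onset /j/, coda /l/ ok → well-formed
ukl — violates constraint 3: syllable 1 coda /kl/ has 2 consonants (> 1) → ill-formed
zifb — violates constraint 3: syllable 1 coda /fb/ has 2 consonants (> 1) → ill-formed
Well-formed: jol → 1.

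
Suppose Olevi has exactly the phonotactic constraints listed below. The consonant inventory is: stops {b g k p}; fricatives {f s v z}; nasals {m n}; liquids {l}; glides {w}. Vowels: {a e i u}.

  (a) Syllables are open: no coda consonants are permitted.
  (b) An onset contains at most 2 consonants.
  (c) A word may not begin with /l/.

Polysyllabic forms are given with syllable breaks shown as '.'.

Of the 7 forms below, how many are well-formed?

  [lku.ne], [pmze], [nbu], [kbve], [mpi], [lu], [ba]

3

[lku.ne] — violates constraint (c): word begins with /l/ → ill-formed
[pmze] — violates constraint (b): syllable 1 onset /pmz/ has 3 consonants (> 2) → ill-formed
[nbu] — σ1 onset /nb/ (2C), coda /∅/ ok → well-formed
[kbve] — violates constraint (b): syllable 1 onset /kbv/ has 3 consonants (> 2) → ill-formed
[mpi] — σ1 onset /mp/ (2C), coda /∅/ ok → well-formed
[lu] — violates constraint (c): word begins with /l/ → ill-formed
[ba] — σ1 onset /b/, coda /∅/ ok → well-formed
Well-formed: [nbu], [mpi], [ba] → 3.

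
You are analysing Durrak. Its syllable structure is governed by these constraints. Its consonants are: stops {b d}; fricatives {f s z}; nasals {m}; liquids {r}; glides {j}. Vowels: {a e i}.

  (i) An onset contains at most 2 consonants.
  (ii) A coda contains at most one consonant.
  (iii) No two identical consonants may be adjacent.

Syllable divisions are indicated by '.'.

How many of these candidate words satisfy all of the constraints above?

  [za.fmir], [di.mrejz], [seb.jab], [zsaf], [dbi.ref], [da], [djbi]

5

[za.fmir] — σ1 onset /z/, coda /∅/ ok; σ2 onset /fm/ (2C), coda /r/ ok → well-formed
[di.mrejz] — violates constraint (ii): syllable 2 coda /jz/ has 2 consonants (> 1) → ill-formed
[seb.jab] — σ1 onset /s/, coda /b/ ok; σ2 onset /j/, coda /b/ ok → well-formed
[zsaf] — σ1 onset /zs/ (2C), coda /f/ ok → well-formed
[dbi.ref] — σ1 onset /db/ (2C), coda /∅/ ok; σ2 onset /r/, coda /f/ ok → well-formed
[da] — σ1 onset /d/, coda /∅/ ok → well-formed
[djbi] — violates constraint (i): syllable 1 onset /djb/ has 3 consonants (> 2) → ill-formed
Well-formed: [za.fmir], [seb.jab], [zsaf], [dbi.ref], [da] → 5.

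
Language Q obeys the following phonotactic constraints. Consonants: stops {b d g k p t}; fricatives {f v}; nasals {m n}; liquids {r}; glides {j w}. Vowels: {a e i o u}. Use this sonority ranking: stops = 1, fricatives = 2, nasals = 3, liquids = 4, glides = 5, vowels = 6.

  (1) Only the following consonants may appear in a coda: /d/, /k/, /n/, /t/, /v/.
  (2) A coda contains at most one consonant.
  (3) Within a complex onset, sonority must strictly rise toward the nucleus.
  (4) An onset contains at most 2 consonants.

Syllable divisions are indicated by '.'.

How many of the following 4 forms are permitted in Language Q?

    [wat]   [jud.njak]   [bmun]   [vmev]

4

[wat] — σ1 onset /w/, coda /t/ ok → permitted
[jud.njak] — σ1 onset /j/, coda /d/ ok; σ2 onset /nj/ (3→5 rises), coda /k/ ok → permitted
[bmun] — σ1 onset /bm/ (1→3 rises), coda /n/ ok → permitted
[vmev] — σ1 onset /vm/ (2→3 rises), coda /v/ ok → permitted
Permitted: [wat], [jud.njak], [bmun], [vmev] → 4.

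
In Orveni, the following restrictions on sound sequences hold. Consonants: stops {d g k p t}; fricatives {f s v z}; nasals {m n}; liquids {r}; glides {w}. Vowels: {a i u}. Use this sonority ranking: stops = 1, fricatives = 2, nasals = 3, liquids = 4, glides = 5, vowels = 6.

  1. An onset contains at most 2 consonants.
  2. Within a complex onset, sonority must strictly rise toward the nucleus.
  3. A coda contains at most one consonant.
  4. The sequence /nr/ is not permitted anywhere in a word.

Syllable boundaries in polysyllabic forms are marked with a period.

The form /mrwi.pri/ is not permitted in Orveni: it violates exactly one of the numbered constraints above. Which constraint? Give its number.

1

/mrwi.pri/: syllable 1 onset /mrw/ has 3 consonants (> 2).
This is a violation of constraint 1: "An onset contains at most 2 consonants."
The remaining constraints (2, 3, 4) are satisfied.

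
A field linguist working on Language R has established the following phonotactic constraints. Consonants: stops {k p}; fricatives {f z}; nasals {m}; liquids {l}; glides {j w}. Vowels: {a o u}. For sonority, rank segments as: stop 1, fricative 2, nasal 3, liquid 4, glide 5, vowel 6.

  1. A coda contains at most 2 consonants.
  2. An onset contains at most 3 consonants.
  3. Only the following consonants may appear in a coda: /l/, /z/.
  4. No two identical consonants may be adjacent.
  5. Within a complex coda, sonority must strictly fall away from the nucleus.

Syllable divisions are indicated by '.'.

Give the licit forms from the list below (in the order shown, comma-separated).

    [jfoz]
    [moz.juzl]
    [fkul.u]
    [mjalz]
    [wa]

[jfoz] — σ1 onset /jf/ (2C), coda /z/ ok → licit
[moz.juzl] — violates constraint 5: syllable 2 coda /zl/: /z/ (fricative, 2) → /l/ (liquid, 4) does not fall → illicit
[fkul.u] — σ1 onset /fk/ (2C), coda /l/ ok; σ2 onset /∅/, coda /∅/ ok → licit
[mjalz] — σ1 onset /mj/ (2C), coda /lz/ (4→2 falls) ok → licit
[wa] — σ1 onset /w/, coda /∅/ ok → licit

[jfoz], [fkul.u], [mjalz], [wa]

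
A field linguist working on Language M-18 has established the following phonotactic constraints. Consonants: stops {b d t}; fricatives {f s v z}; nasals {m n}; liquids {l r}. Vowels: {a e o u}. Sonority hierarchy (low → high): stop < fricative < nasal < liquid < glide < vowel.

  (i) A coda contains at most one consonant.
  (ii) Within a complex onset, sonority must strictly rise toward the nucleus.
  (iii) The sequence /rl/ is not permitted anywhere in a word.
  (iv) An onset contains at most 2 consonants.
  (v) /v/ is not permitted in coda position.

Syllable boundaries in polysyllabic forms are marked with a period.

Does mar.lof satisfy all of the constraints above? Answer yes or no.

mar.lof — violates constraint (iii): contains banned sequence /rl/ → illicit

no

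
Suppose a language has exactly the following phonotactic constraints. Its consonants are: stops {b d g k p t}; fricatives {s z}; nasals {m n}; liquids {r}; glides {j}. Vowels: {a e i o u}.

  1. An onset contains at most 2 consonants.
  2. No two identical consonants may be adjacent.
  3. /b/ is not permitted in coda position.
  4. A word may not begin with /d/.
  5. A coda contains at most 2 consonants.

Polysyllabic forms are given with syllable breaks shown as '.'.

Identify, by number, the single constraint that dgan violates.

dgan: word begins with /d/.
This is a violation of constraint 4: "A word may not begin with /d/."
The remaining constraints (1, 2, 3, 5) are satisfied.

4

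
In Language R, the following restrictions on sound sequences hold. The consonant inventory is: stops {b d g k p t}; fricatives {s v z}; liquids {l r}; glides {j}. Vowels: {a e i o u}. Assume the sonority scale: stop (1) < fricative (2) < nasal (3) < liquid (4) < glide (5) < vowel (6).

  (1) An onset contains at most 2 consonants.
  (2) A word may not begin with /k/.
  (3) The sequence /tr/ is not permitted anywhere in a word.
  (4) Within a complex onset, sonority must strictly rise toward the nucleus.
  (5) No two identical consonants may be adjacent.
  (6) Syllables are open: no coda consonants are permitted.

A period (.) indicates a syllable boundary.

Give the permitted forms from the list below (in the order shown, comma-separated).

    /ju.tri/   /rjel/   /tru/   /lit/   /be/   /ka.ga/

/ju.tri/ — violates constraint 3: contains banned sequence /tr/ → not permitted
/rjel/ — violates constraint 6: syllable 1 coda /l/ has 1 consonant (> 0) → not permitted
/tru/ — violates constraint 3: contains banned sequence /tr/ → not permitted
/lit/ — violates constraint 6: syllable 1 coda /t/ has 1 consonant (> 0) → not permitted
/be/ — σ1 onset /b/, coda /∅/ ok → permitted
/ka.ga/ — violates constraint 2: word begins with /k/ → not permitted

/be/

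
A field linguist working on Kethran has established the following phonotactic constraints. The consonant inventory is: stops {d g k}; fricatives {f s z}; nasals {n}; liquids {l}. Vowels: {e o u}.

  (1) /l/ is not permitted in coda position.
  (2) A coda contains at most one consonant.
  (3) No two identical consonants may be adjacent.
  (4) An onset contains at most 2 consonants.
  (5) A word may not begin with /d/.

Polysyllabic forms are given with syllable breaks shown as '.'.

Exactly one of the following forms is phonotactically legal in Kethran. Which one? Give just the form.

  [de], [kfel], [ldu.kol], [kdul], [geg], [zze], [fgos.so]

[de] — violates constraint 5: word begins with /d/ → phonotactically illegal
[kfel] — violates constraint 1: syllable 1 coda contains /l/ → phonotactically illegal
[ldu.kol] — violates constraint 1: syllable 2 coda contains /l/ → phonotactically illegal
[kdul] — violates constraint 1: syllable 1 coda contains /l/ → phonotactically illegal
[geg] — σ1 onset /g/, coda /g/ ok → phonotactically legal
[zze] — violates constraint 3: adjacent identical consonants /zz/ → phonotactically illegal
[fgos.so] — violates constraint 3: adjacent identical consonants /ss/ → phonotactically illegal

[geg]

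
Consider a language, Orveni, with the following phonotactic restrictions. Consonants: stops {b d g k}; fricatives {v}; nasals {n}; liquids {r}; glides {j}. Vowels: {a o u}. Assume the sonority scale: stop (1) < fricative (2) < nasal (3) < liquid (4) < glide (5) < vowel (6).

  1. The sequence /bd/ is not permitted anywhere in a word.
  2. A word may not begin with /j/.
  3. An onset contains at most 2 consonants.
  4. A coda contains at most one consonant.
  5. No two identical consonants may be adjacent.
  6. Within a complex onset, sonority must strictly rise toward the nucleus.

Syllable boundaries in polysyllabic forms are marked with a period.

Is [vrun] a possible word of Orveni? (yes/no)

yes

[vrun] — σ1 onset /vr/ (2→4 rises), coda /n/ ok → phonotactically legal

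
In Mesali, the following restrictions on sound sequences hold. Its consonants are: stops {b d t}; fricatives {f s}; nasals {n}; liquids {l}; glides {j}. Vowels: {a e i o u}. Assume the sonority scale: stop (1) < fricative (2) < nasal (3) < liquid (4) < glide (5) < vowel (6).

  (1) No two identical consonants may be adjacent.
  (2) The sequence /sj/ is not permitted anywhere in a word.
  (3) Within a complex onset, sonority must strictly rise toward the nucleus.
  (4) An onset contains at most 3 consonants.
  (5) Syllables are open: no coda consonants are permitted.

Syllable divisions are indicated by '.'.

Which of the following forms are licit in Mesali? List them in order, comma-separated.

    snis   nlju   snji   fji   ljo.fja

snis — violates constraint 5: syllable 1 coda /s/ has 1 consonant (> 0) → illicit
nlju — σ1 onset /nlj/ (3→4→5 rises), coda /∅/ ok → licit
snji — σ1 onset /snj/ (2→3→5 rises), coda /∅/ ok → licit
fji — σ1 onset /fj/ (2→5 rises), coda /∅/ ok → licit
ljo.fja — σ1 onset /lj/ (4→5 rises), coda /∅/ ok; σ2 onset /fj/ (2→5 rises), coda /∅/ ok → licit

nlju, snji, fji, ljo.fja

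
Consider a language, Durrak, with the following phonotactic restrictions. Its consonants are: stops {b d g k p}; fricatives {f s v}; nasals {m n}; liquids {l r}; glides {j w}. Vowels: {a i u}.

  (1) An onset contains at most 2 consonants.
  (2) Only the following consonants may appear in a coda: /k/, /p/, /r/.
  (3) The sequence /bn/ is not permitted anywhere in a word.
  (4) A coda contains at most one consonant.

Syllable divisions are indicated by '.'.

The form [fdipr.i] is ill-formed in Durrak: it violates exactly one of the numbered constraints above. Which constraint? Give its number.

4

[fdipr.i]: syllable 1 coda /pr/ has 2 consonants (> 1).
This is a violation of constraint 4: "A coda contains at most one consonant."
The remaining constraints (1, 2, 3) are satisfied.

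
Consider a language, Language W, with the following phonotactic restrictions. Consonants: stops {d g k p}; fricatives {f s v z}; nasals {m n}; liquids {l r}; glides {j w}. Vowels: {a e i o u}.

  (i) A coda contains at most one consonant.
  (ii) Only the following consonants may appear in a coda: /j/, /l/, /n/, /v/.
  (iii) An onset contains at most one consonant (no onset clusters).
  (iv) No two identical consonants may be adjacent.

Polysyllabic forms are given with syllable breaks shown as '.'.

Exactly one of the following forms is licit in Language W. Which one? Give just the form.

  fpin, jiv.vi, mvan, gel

fpin — violates constraint (iii): syllable 1 onset /fp/ has 2 consonants (> 1) → illicit
jiv.vi — violates constraint (iv): adjacent identical consonants /vv/ → illicit
mvan — violates constraint (iii): syllable 1 onset /mv/ has 2 consonants (> 1) → illicit
gel — σ1 onset /g/, coda /l/ ok → licit

gel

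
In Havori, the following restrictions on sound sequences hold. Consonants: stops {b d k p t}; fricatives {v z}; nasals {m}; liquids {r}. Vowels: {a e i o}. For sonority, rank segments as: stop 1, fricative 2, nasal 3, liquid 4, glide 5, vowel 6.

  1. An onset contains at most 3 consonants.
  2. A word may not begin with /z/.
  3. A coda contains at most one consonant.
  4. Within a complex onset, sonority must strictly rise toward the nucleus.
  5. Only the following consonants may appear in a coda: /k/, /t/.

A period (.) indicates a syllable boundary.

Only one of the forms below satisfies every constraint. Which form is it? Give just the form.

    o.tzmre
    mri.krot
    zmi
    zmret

o.tzmre — violates constraint 1: syllable 2 onset /tzmr/ has 4 consonants (> 3) → phonotactically illegal
mri.krot — σ1 onset /mr/ (3→4 rises), coda /∅/ ok; σ2 onset /kr/ (1→4 rises), coda /t/ ok → phonotactically legal
zmi — violates constraint 2: word begins with /z/ → phonotactically illegal
zmret — violates constraint 2: word begins with /z/ → phonotactically illegal

mri.krot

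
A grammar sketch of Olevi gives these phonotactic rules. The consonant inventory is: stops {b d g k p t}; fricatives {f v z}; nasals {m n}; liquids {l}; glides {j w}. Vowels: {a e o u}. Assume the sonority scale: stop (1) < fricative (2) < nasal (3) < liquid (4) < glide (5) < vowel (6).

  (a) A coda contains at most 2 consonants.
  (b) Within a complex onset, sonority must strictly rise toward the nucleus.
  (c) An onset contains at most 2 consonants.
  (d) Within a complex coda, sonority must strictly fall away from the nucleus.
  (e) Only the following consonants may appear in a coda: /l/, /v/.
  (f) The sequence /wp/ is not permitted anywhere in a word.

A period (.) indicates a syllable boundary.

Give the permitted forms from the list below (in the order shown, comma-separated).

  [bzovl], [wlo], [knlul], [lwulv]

[lwulv]

[bzovl] — violates constraint (d): syllable 1 coda /vl/: /v/ (fricative, 2) → /l/ (liquid, 4) does not fall → not permitted
[wlo] — violates constraint (b): syllable 1 onset /wl/: /w/ (glide, 5) → /l/ (liquid, 4) does not rise → not permitted
[knlul] — violates constraint (c): syllable 1 onset /knl/ has 3 consonants (> 2) → not permitted
[lwulv] — σ1 onset /lw/ (4→5 rises), coda /lv/ (4→2 falls) ok → permitted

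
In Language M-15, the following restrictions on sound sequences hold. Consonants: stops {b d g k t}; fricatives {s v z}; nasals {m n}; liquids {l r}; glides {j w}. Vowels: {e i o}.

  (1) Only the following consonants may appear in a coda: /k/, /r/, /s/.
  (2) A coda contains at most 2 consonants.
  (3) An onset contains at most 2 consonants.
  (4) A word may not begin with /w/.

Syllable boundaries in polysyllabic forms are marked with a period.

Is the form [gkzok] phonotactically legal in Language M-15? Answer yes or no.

[gkzok] — violates constraint 3: syllable 1 onset /gkz/ has 3 consonants (> 2) → phonotactically illegal

no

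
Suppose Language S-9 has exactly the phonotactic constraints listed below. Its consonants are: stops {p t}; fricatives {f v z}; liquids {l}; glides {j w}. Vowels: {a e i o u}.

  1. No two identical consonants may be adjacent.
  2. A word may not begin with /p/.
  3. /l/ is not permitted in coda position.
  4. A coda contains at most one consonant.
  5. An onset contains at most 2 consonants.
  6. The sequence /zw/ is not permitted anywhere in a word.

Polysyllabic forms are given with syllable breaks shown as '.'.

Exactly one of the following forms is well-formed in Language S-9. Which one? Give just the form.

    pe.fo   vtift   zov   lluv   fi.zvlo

zov

pe.fo — violates constraint 2: word begins with /p/ → ill-formed
vtift — violates constraint 4: syllable 1 coda /ft/ has 2 consonants (> 1) → ill-formed
zov — σ1 onset /z/, coda /v/ ok → well-formed
lluv — violates constraint 1: adjacent identical consonants /ll/ → ill-formed
fi.zvlo — violates constraint 5: syllable 2 onset /zvl/ has 3 consonants (> 2) → ill-formed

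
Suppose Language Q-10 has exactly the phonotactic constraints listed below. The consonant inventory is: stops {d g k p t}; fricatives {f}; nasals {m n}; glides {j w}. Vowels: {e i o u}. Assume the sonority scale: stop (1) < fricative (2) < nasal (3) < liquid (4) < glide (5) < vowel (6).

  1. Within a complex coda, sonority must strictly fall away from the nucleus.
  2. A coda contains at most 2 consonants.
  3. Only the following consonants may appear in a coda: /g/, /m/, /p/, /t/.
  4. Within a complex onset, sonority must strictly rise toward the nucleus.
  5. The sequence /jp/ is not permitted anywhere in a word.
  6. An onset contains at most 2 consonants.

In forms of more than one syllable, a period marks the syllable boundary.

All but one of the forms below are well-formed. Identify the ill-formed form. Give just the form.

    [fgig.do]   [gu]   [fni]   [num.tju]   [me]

[fgig.do] — violates constraint 4: syllable 1 onset /fg/: /f/ (fricative, 2) → /g/ (stop, 1) does not rise → ill-formed
[gu] — σ1 onset /g/, coda /∅/ ok → well-formed
[fni] — σ1 onset /fn/ (2→3 rises), coda /∅/ ok → well-formed
[num.tju] — σ1 onset /n/, coda /m/ ok; σ2 onset /tj/ (1→5 rises), coda /∅/ ok → well-formed
[me] — σ1 onset /m/, coda /∅/ ok → well-formed

[fgig.do]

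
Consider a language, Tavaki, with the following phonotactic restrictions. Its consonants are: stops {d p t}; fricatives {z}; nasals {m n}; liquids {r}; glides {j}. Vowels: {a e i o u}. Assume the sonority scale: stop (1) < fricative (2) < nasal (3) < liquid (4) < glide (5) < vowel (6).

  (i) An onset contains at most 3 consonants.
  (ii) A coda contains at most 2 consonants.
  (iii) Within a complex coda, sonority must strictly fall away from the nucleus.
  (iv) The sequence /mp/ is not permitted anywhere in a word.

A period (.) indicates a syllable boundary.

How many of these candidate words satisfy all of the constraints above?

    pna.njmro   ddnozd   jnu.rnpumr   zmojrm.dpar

1

pna.njmro — violates constraint (i): syllable 2 onset /njmr/ has 4 consonants (> 3) → not permitted
ddnozd — σ1 onset /ddn/ (3C), coda /zd/ (2→1 falls) ok → permitted
jnu.rnpumr — violates constraint (iii): syllable 2 coda /mr/: /m/ (nasal, 3) → /r/ (liquid, 4) does not fall → not permitted
zmojrm.dpar — violates constraint (ii): syllable 1 coda /jrm/ has 3 consonants (> 2) → not permitted
Permitted: ddnozd → 1.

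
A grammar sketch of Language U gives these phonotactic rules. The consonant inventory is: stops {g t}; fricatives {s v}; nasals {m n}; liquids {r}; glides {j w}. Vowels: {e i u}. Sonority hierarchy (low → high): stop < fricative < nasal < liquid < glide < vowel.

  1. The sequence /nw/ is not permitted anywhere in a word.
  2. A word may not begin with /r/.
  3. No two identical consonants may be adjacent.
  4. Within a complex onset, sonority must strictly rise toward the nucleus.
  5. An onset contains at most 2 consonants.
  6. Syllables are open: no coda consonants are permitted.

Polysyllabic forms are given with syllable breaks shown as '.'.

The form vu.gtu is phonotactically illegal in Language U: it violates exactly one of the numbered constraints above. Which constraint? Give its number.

4

vu.gtu: syllable 2 onset /gt/: /g/ (stop, 1) → /t/ (stop, 1) does not rise.
This is a violation of constraint 4: "Within a complex onset, sonority must strictly rise toward the nucleus."
The remaining constraints (1, 2, 3, 5, 6) are satisfied.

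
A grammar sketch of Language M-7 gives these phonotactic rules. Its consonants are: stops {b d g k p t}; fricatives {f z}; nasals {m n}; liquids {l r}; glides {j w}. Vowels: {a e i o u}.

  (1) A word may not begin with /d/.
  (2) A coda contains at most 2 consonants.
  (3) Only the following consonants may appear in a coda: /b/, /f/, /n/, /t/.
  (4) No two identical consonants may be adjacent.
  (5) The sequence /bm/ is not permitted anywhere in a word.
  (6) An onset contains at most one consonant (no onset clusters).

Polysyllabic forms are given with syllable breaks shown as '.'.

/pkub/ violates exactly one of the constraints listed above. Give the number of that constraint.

/pkub/: syllable 1 onset /pk/ has 2 consonants (> 1).
This is a violation of constraint 6: "An onset contains at most one consonant (no onset clusters)."
The remaining constraints (1, 2, 3, 4, 5) are satisfied.

6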